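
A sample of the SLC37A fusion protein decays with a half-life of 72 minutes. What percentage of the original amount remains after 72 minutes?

n = 72/72 ≈ 1 half-life.
Fraction remaining = (1/2)^1 ≈ 0.5, i.e. 50%.

50%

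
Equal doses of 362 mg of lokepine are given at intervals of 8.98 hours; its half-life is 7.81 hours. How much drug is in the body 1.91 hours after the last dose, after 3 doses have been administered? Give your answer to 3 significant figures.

The 3 doses were given 19.87, 10.89, 1.91 hours ago.
Total = 362·(1/2)^(19.87/7.81) + 362·(1/2)^(10.89/7.81) + 362·(1/2)^(1.91/7.81)
      = 62.063 + 137.71 + 305.55 ≈ 505.33 mg.

505 mg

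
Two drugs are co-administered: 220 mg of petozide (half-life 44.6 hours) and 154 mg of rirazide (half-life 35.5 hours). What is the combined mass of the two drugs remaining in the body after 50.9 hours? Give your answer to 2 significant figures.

160 mg

petozide: 220 × (1/2)^(50.9/44.6) = 220 × (1/2)^1.1413 ≈ 99.74 mg.
rirazide: 154 × (1/2)^(50.9/35.5) = 154 × (1/2)^1.4338 ≈ 57.004 mg.
Total = 99.74 + 57.004 ≈ 156.74 mg.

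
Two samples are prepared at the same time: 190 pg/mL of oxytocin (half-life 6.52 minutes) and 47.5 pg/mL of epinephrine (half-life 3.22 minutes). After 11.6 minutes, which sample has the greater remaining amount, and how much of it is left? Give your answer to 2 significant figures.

oxytocin, 55 pg/mL

oxytocin: 190 × (1/2)^1.7791 ≈ 55.358 pg/mL.
epinephrine: 47.5 × (1/2)^3.6025 ≈ 3.9105 pg/mL.
Oxytocin has more remaining, at ≈ 55.358 pg/mL.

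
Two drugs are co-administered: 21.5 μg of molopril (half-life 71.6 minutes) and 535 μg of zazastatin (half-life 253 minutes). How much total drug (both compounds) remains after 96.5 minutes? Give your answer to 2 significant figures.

420 μg

molopril: 21.5 × (1/2)^(96.5/71.6) = 21.5 × (1/2)^1.3478 ≈ 8.4474 μg.
zazastatin: 535 × (1/2)^(96.5/253) = 535 × (1/2)^0.38142 ≈ 410.71 μg.
Total = 8.4474 + 410.71 ≈ 419.16 μg.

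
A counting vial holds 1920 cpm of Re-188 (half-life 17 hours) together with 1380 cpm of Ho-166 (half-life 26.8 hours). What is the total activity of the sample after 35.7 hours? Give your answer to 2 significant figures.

1000 cpm

Re-188: 1920 × (1/2)^(35.7/17) = 1920 × (1/2)^2.1 ≈ 447.86 cpm.
Ho-166: 1380 × (1/2)^(35.7/26.8) = 1380 × (1/2)^1.3321 ≈ 548.13 cpm.
Total = 447.86 + 548.13 ≈ 995.98 cpm.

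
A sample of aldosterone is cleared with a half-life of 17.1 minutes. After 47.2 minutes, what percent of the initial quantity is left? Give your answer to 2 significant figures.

n = 47.2/17.1 ≈ 2.7602 half-lives.
Fraction remaining = (1/2)^2.7602 ≈ 0.1476, i.e. 14.76%.

15%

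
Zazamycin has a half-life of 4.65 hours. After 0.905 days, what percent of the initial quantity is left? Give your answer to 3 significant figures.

0.905 days = 21.72 hours.
n = 21.72/4.65 ≈ 4.671 half-lives.
Fraction remaining = (1/2)^4.671 ≈ 0.039255, i.e. 3.9255%.

3.93%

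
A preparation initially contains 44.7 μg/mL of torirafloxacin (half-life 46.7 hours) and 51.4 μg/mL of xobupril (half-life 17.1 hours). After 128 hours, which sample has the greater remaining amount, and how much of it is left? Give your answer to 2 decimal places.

torirafloxacin, 6.69 μg/mL

torirafloxacin: 44.7 × (1/2)^2.7409 ≈ 6.6867 μg/mL.
xobupril: 51.4 × (1/2)^7.4854 ≈ 0.28684 μg/mL.
Torirafloxacin has more remaining, at ≈ 6.6867 μg/mL.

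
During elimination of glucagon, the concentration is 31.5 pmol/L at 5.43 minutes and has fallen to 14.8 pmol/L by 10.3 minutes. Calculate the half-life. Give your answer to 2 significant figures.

Over Δt = 10.3 − 5.43 = 4.87 minutes, the level fell by a factor of 31.5/14.8 ≈ 2.1284.
n = log₂(2.1284) ≈ 1.0898 half-lives, so t½ = 4.87/1.0898 ≈ 4.4689 minutes.

4.5 minutes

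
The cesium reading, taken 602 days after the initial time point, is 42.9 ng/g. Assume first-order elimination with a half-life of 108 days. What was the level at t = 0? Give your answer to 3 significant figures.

2040 ng/g

Number of half-lives elapsed: n = 602/108 ≈ 5.5741.
A₀ = A × 2^n = 42.9 × 2^5.5741 = 42.9 × 47.639 ≈ 2043.7 ng/g.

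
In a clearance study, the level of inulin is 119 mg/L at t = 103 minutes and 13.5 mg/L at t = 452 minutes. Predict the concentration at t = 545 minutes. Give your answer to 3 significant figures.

Over Δt = 452 − 103 = 349 minutes, the level fell by a factor of 119/13.5 ≈ 8.8148.
n = log₂(8.8148) ≈ 3.1399 half-lives, so t½ = 349/3.1399 ≈ 111.15 minutes.
From t = 452 to t = 545: 13.5 × (1/2)^((545−452)/111.15) ≈ 7.5589 mg/L.

7.56 mg/L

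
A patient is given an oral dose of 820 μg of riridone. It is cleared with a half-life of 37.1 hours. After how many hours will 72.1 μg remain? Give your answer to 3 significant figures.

130 hours

Fraction remaining = 72.1/820 ≈ 0.087927.
n = log₂(820/72.1) = ln(11.373)/ln 2 ≈ 3.5076 half-lives.
t = n × t½ = 3.5076 × 37.1 ≈ 130.13 hours.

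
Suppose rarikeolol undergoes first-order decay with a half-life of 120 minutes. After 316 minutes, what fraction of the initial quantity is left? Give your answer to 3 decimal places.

n = 316/120 ≈ 2.6333 half-lives.
Fraction remaining = (1/2)^2.6333 ≈ 0.16117.

0.161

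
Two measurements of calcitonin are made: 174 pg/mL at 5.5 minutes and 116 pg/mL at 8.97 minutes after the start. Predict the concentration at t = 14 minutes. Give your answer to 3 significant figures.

64.4 pg/mL

Over Δt = 8.97 − 5.5 = 3.47 minutes, the level fell by a factor of 174/116 ≈ 1.5.
n = log₂(1.5) ≈ 0.58496 half-lives, so t½ = 3.47/0.58496 ≈ 5.932 minutes.
From t = 8.97 to t = 14: 116 × (1/2)^((14−8.97)/5.932) ≈ 64.447 pg/mL.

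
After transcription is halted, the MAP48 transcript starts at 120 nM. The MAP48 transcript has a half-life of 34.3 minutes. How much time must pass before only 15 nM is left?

102.9 minutes

15/120 = 1/8, so 3 half-lives have elapsed.
t = 3 × 34.3 = 102.9 minutes.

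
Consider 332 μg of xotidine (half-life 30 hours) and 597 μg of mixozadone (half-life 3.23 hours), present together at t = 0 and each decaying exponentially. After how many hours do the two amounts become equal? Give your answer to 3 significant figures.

3.06 hours

Set 332·(1/2)^(t/30) = 597·(1/2)^(t/3.23).
Taking log₂: log₂(332/597) = t·(1/30 − 1/3.23).
log₂(0.55611) = -0.84655; 1/30 − 1/3.23 = -0.27626.
t = -0.84655 / -0.27626 ≈ 3.0643 hours.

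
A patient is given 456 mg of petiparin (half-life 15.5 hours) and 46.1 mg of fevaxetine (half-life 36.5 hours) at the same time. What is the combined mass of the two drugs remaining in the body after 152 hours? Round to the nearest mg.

petiparin: 456 × (1/2)^(152/15.5) = 456 × (1/2)^9.8065 ≈ 0.50925 mg.
fevaxetine: 46.1 × (1/2)^(152/36.5) = 46.1 × (1/2)^4.1644 ≈ 2.571 mg.
Total = 0.50925 + 2.571 ≈ 3.0802 mg.

3 mg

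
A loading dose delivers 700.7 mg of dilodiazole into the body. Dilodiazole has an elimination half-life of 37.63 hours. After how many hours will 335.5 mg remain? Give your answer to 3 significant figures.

Fraction remaining = 335.5/700.7 ≈ 0.47881.
n = log₂(700.7/335.5) = ln(2.0885)/ln 2 ≈ 1.0625 half-lives.
t = n × t½ = 1.0625 × 37.63 ≈ 39.981 hours.

40.0 hours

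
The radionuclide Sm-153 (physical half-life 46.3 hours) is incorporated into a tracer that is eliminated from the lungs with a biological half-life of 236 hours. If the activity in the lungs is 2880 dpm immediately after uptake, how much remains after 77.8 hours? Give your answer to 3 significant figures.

715 dpm

1/t_eff = 1/t_phys + 1/t_biol = 1/46.3 + 1/236 = 0.025836 per hour.
t_eff = 46.3 × 236 / (46.3 + 236) ≈ 38.706 hours.
Remaining = 2880 × (1/2)^(77.8/38.706) = 2880 × (1/2)^2.01 ≈ 715.02 dpm.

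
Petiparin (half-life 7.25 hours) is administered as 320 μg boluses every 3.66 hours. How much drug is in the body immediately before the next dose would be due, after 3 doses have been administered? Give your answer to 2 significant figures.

500 μg

The 3 doses were given 10.98, 7.32, 3.66 hours ago.
Total = 320·(1/2)^(10.98/7.25) + 320·(1/2)^(7.32/7.25) + 320·(1/2)^(3.66/7.25)
      = 112.01 + 158.93 + 225.52 ≈ 496.46 μg.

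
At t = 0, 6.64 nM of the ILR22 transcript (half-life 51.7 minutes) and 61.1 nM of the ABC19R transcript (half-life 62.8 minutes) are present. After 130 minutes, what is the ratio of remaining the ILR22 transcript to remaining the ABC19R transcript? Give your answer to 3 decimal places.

ILR22 transcript: 6.64 × (1/2)^(130/51.7) = 6.64 × (1/2)^2.5145 ≈ 1.1621 nM.
ABC19R transcript: 61.1 × (1/2)^(130/62.8) = 61.1 × (1/2)^2.0701 ≈ 14.551 nM.
Ratio ≈ 1.1621 / 14.551 ≈ 0.079861.

0.080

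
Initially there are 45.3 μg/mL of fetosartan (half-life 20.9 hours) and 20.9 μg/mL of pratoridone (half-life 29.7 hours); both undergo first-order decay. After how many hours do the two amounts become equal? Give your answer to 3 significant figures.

78.7 hours

Set 45.3·(1/2)^(t/20.9) = 20.9·(1/2)^(t/29.7).
Taking log₂: log₂(45.3/20.9) = t·(1/20.9 − 1/29.7).
log₂(2.1675) = 1.116; 1/20.9 − 1/29.7 = 0.014177.
t = 1.116 / 0.014177 ≈ 78.72 hours.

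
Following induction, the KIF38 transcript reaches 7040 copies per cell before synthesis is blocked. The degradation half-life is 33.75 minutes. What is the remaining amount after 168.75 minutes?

Elapsed time is 5 half-lives (168.75/33.75).
Each half-life halves the amount: 7040 × (1/2)^5 = 7040/32 = 220 copies per cell.

220 copies per cell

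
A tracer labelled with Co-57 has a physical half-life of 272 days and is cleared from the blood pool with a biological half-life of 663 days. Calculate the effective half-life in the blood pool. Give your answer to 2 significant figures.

1/t_eff = 1/t_phys + 1/t_biol = 1/272 + 1/663 = 0.0051848 per day.
t_eff = 272 × 663 / (272 + 663) ≈ 192.87 days.

190 days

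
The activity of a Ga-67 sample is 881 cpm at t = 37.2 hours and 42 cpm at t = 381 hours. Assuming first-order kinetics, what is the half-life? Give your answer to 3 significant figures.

78.3 hours

Over Δt = 381 − 37.2 = 343.8 hours, the level fell by a factor of 881/42 ≈ 20.976.
n = log₂(20.976) ≈ 4.3907 half-lives, so t½ = 343.8/4.3907 ≈ 78.302 hours.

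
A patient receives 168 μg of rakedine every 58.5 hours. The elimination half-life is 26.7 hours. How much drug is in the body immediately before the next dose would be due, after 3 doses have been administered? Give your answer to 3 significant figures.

The 3 doses were given 175.5, 117, 58.5 hours ago.
Total = 168·(1/2)^(175.5/26.7) + 168·(1/2)^(117/26.7) + 168·(1/2)^(58.5/26.7)
      = 1.7645 + 8.0573 + 36.792 ≈ 46.613 μg.

46.6 μg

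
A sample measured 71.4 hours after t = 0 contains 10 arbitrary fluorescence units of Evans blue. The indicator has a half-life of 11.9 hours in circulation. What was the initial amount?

640 arbitrary fluorescence units

Number of half-lives elapsed: n = 71.4/11.9 ≈ 6.
A₀ = A × 2^n = 10 × 2^6 = 10 × 64 ≈ 640 arbitrary fluorescence units.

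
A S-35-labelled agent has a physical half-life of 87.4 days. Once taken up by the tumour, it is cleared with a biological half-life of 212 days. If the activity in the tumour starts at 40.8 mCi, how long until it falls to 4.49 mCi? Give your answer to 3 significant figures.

197 days

1/t_eff = 1/t_phys + 1/t_biol = 1/87.4 + 1/212 = 0.016159 per day.
t_eff = 87.4 × 212 / (87.4 + 212) ≈ 61.886 days.
n = log₂(40.8/4.49) ≈ 3.1838; t = 3.1838 × 61.886 ≈ 197.03 days.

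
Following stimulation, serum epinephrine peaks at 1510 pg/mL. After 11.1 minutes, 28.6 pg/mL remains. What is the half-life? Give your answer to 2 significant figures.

1.9 minutes

A/A₀ = 28.6/1510 ≈ 0.01894.
n = log₂(52.797) ≈ 5.7224 half-lives elapsed in 11.1 minutes.
t½ = 11.1/5.7224 ≈ 1.9397 minutes.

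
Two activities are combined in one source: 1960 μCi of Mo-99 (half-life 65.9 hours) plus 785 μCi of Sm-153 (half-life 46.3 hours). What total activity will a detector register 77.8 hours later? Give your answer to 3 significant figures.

Mo-99: 1960 × (1/2)^(77.8/65.9) = 1960 × (1/2)^1.1806 ≈ 864.7 μCi.
Sm-153: 785 × (1/2)^(77.8/46.3) = 785 × (1/2)^1.6803 ≈ 244.93 μCi.
Total = 864.7 + 244.93 ≈ 1109.6 μCi.

1110 μCi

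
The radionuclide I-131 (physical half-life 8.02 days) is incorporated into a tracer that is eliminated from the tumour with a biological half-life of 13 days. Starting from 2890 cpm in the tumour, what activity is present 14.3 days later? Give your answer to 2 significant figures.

1/t_eff = 1/t_phys + 1/t_biol = 1/8.02 + 1/13 = 0.20161 per day.
t_eff = 8.02 × 13 / (8.02 + 13) ≈ 4.96 days.
Remaining = 2890 × (1/2)^(14.3/4.96) = 2890 × (1/2)^2.883 ≈ 391.76 cpm.

390 cpm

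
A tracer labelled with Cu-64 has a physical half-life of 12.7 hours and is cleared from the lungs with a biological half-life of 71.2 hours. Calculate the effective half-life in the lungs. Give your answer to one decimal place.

10.8 hours

1/t_eff = 1/t_phys + 1/t_biol = 1/12.7 + 1/71.2 = 0.092785 per hour.
t_eff = 12.7 × 71.2 / (12.7 + 71.2) ≈ 10.778 hours.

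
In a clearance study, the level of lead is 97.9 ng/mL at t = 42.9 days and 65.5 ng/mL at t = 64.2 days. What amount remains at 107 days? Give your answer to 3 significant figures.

Over Δt = 64.2 − 42.9 = 21.3 days, the level fell by a factor of 97.9/65.5 ≈ 1.4947.
n = log₂(1.4947) ≈ 0.57981 half-lives, so t½ = 21.3/0.57981 ≈ 36.736 days.
From t = 64.2 to t = 107: 65.5 × (1/2)^((107−64.2)/36.736) ≈ 29.209 ng/mL.

29.2 ng/mL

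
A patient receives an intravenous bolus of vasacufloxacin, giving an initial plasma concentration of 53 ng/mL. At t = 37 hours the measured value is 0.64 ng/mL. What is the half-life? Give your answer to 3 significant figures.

A/A₀ = 0.64/53 ≈ 0.012075.
n = log₂(82.812) ≈ 6.3718 half-lives elapsed in 37 hours.
t½ = 37/6.3718 ≈ 5.8069 hours.

5.81 hours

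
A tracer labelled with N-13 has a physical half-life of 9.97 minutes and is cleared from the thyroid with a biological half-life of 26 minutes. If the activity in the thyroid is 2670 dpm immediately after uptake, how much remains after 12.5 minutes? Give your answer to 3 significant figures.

1/t_eff = 1/t_phys + 1/t_biol = 1/9.97 + 1/26 = 0.13876 per minute.
t_eff = 9.97 × 26 / (9.97 + 26) ≈ 7.2066 minutes.
Remaining = 2670 × (1/2)^(12.5/7.2066) = 2670 × (1/2)^1.7345 ≈ 802.35 dpm.

802 dpm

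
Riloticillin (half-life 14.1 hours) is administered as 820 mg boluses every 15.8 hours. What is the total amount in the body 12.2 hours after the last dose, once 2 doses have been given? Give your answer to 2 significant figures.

660 mg

The 2 doses were given 28, 12.2 hours ago.
Total = 820·(1/2)^(28/14.1) + 820·(1/2)^(12.2/14.1)
      = 207.03 + 450.14 ≈ 657.17 mg.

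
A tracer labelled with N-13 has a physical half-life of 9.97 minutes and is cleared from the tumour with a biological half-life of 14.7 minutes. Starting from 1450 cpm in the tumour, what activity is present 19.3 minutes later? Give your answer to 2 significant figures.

150 cpm

1/t_eff = 1/t_phys + 1/t_biol = 1/9.97 + 1/14.7 = 0.16833 per minute.
t_eff = 9.97 × 14.7 / (9.97 + 14.7) ≈ 5.9408 minutes.
Remaining = 1450 × (1/2)^(19.3/5.9408) = 1450 × (1/2)^3.2487 ≈ 152.55 cpm.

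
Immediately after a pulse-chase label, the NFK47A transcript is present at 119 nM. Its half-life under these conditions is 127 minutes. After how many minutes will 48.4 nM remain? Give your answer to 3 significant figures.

Fraction remaining = 48.4/119 ≈ 0.40672.
n = log₂(119/48.4) = ln(2.4587)/ln 2 ≈ 1.2979 half-lives.
t = n × t½ = 1.2979 × 127 ≈ 164.83 minutes.

165 minutes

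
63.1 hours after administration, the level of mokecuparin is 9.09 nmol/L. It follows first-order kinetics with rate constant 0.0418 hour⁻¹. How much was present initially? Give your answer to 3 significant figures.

t½ = ln 2 / λ = 0.69315 / 0.0418 ≈ 16.582 hours.
Number of half-lives elapsed: n = 63.1/16.582 ≈ 3.8052.
A₀ = A × 2^n = 9.09 × 2^3.8052 = 9.09 × 13.979 ≈ 127.07 nmol/L.

127 nmol/L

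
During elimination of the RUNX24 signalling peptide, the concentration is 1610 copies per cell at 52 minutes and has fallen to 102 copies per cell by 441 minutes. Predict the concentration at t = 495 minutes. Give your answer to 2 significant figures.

70 copies per cell

Over Δt = 441 − 52 = 389 minutes, the level fell by a factor of 1610/102 ≈ 15.784.
n = log₂(15.784) ≈ 3.9804 half-lives, so t½ = 389/3.9804 ≈ 97.728 minutes.
From t = 441 to t = 495: 102 × (1/2)^((495−441)/97.728) ≈ 69.545 copies per cell.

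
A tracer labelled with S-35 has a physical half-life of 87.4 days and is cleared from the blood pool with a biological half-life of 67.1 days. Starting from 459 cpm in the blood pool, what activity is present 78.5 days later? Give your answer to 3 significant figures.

1/t_eff = 1/t_phys + 1/t_biol = 1/87.4 + 1/67.1 = 0.026345 per day.
t_eff = 87.4 × 67.1 / (87.4 + 67.1) ≈ 37.958 days.
Remaining = 459 × (1/2)^(78.5/37.958) = 459 × (1/2)^2.0681 ≈ 109.46 cpm.

109 cpm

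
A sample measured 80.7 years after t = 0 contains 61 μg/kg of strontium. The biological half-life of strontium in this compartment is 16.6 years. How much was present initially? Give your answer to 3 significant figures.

1770 μg/kg

Number of half-lives elapsed: n = 80.7/16.6 ≈ 4.8614.
A₀ = A × 2^n = 61 × 2^4.8614 = 61 × 29.07 ≈ 1773.3 μg/kg.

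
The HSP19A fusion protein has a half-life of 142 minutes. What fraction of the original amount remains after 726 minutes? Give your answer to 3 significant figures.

0.0289

n = 726/142 ≈ 5.1127 half-lives.
Fraction remaining = (1/2)^5.1127 ≈ 0.028902.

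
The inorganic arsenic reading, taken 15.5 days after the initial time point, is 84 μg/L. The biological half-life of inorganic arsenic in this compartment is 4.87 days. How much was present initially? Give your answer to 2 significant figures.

Number of half-lives elapsed: n = 15.5/4.87 ≈ 3.1828.
A₀ = A × 2^n = 84 × 2^3.1828 = 84 × 9.0804 ≈ 762.75 μg/L.

760 μg/L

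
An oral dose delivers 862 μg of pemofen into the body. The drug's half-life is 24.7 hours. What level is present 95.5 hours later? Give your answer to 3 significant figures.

59.1 μg

Number of half-lives: n = 95.5/24.7 ≈ 3.8664.
Remaining = 862 × (1/2)^3.8664 = 862 × 0.068564 ≈ 59.103 μg.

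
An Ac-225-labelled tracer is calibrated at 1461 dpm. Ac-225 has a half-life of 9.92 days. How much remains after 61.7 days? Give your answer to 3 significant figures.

Number of half-lives: n = 61.7/9.92 ≈ 6.2198.
Remaining = 1461 × (1/2)^6.2198 = 1461 × 0.013417 ≈ 19.603 dpm.

19.6 dpm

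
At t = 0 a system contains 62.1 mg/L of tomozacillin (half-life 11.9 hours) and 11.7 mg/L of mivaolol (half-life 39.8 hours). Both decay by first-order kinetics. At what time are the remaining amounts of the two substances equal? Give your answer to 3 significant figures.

40.9 hours

Set 62.1·(1/2)^(t/11.9) = 11.7·(1/2)^(t/39.8).
Taking log₂: log₂(62.1/11.7) = t·(1/11.9 − 1/39.8).
log₂(5.3077) = 2.4081; 1/11.9 − 1/39.8 = 0.058908.
t = 2.4081 / 0.058908 ≈ 40.879 hours.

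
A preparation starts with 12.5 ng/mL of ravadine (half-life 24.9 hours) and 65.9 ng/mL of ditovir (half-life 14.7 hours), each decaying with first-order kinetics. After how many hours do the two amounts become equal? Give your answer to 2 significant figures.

Set 12.5·(1/2)^(t/24.9) = 65.9·(1/2)^(t/14.7).
Taking log₂: log₂(12.5/65.9) = t·(1/24.9 − 1/14.7).
log₂(0.18968) = -2.3984; 1/24.9 − 1/14.7 = -0.027867.
t = -2.3984 / -0.027867 ≈ 86.066 hours.

86 hours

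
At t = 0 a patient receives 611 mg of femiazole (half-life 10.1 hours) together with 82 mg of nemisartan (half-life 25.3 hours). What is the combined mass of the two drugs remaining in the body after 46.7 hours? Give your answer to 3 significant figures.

femiazole: 611 × (1/2)^(46.7/10.1) = 611 × (1/2)^4.6238 ≈ 24.783 mg.
nemisartan: 82 × (1/2)^(46.7/25.3) = 82 × (1/2)^1.8458 ≈ 22.812 mg.
Total = 24.783 + 22.812 ≈ 47.594 mg.

47.6 mg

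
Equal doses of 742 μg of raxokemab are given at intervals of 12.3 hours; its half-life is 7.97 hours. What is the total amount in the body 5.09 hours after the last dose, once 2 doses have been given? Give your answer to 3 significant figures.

The 2 doses were given 17.39, 5.09 hours ago.
Total = 742·(1/2)^(17.39/7.97) + 742·(1/2)^(5.09/7.97)
      = 163.52 + 476.6 ≈ 640.12 μg.

640 μg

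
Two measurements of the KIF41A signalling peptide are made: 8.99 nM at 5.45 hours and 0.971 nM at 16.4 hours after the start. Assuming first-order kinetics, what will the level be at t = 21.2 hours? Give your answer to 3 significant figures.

Over Δt = 16.4 − 5.45 = 10.95 hours, the level fell by a factor of 8.99/0.971 ≈ 9.2585.
n = log₂(9.2585) ≈ 3.2108 half-lives, so t½ = 10.95/3.2108 ≈ 3.4104 hours.
From t = 16.4 to t = 21.2: 0.971 × (1/2)^((21.2−16.4)/3.4104) ≈ 0.36604 nM.

0.366 nM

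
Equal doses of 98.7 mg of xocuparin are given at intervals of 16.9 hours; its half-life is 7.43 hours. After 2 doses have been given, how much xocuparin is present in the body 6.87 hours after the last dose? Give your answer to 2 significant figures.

63 mg

The 2 doses were given 23.77, 6.87 hours ago.
Total = 98.7·(1/2)^(23.77/7.43) + 98.7·(1/2)^(6.87/7.43)
      = 10.746 + 51.997 ≈ 62.743 mg.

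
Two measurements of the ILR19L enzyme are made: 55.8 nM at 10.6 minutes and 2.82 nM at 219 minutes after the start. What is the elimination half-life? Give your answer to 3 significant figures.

Over Δt = 219 − 10.6 = 208.4 minutes, the level fell by a factor of 55.8/2.82 ≈ 19.787.
n = log₂(19.787) ≈ 4.3065 half-lives, so t½ = 208.4/4.3065 ≈ 48.392 minutes.

48.4 minutes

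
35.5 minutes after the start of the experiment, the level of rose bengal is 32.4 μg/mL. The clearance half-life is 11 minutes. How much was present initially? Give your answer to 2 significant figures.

Number of half-lives elapsed: n = 35.5/11 ≈ 3.2273.
A₀ = A × 2^n = 32.4 × 2^3.2273 = 32.4 × 9.365 ≈ 303.42 μg/mL.

300 μg/mL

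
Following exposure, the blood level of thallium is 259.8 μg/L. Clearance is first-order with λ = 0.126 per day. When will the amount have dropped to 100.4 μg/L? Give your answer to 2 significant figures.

7.5 days

t½ = ln 2 / λ = 0.69315 / 0.126 ≈ 5.5012 days.
Fraction remaining = 100.4/259.8 ≈ 0.38645.
n = log₂(259.8/100.4) = ln(2.5876)/ln 2 ≈ 1.3716 half-lives.
t = n × t½ = 1.3716 × 5.5012 ≈ 7.5456 days.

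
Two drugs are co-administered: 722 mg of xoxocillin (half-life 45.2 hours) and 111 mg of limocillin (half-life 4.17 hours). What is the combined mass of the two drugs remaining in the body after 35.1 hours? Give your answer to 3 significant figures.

422 mg

xoxocillin: 722 × (1/2)^(35.1/45.2) = 722 × (1/2)^0.77655 ≈ 421.48 mg.
limocillin: 111 × (1/2)^(35.1/4.17) = 111 × (1/2)^8.4173 ≈ 0.32469 mg.
Total = 421.48 + 0.32469 ≈ 421.8 mg.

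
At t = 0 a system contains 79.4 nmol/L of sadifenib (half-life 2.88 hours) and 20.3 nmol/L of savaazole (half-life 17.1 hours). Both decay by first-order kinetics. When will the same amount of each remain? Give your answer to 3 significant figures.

Set 79.4·(1/2)^(t/2.88) = 20.3·(1/2)^(t/17.1).
Taking log₂: log₂(79.4/20.3) = t·(1/2.88 − 1/17.1).
log₂(3.9113) = 1.9677; 1/2.88 − 1/17.1 = 0.28874.
t = 1.9677 / 0.28874 ≈ 6.8146 hours.

6.81 hours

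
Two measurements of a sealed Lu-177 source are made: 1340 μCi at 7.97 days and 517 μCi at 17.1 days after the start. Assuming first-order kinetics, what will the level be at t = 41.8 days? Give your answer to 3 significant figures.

Over Δt = 17.1 − 7.97 = 9.13 days, the level fell by a factor of 1340/517 ≈ 2.5919.
n = log₂(2.5919) ≈ 1.374 half-lives, so t½ = 9.13/1.374 ≈ 6.6448 days.
From t = 17.1 to t = 41.8: 517 × (1/2)^((41.8−17.1)/6.6448) ≈ 39.311 μCi.

39.3 μCi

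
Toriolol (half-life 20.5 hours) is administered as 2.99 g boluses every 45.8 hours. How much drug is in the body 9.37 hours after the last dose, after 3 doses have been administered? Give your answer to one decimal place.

The 3 doses were given 100.97, 55.17, 9.37 hours ago.
Total = 2.99·(1/2)^(100.97/20.5) + 2.99·(1/2)^(55.17/20.5) + 2.99·(1/2)^(9.37/20.5)
      = 0.098398 + 0.46295 + 2.1781 ≈ 2.7395 g.

2.7 g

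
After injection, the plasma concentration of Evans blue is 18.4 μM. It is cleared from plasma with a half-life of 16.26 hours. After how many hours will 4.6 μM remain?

4.6/18.4 = 1/4, so 2 half-lives have elapsed.
t = 2 × 16.26 = 32.52 hours.

32.52 hours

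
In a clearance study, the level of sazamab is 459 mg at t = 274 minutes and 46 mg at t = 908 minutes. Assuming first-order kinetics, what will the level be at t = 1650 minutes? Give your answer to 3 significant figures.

Over Δt = 908 − 274 = 634 minutes, the level fell by a factor of 459/46 ≈ 9.9783.
n = log₂(9.9783) ≈ 3.3188 half-lives, so t½ = 634/3.3188 ≈ 191.03 minutes.
From t = 908 to t = 1650: 46 × (1/2)^((1650−908)/191.03) ≈ 3.1154 mg.

3.12 mg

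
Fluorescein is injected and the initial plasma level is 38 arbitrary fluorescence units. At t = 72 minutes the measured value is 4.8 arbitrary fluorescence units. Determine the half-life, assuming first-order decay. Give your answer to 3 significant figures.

24.1 minutes

A/A₀ = 4.8/38 ≈ 0.12632.
n = log₂(7.9167) ≈ 2.9849 half-lives elapsed in 72 minutes.
t½ = 72/2.9849 ≈ 24.121 minutes.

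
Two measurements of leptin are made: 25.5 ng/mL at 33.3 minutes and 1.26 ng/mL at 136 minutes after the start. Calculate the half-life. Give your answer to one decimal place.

23.7 minutes

Over Δt = 136 − 33.3 = 102.7 minutes, the level fell by a factor of 25.5/1.26 ≈ 20.238.
n = log₂(20.238) ≈ 4.339 half-lives, so t½ = 102.7/4.339 ≈ 23.669 minutes.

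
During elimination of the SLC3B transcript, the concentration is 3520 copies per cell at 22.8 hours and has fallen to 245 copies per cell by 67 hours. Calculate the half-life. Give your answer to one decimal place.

Over Δt = 67 − 22.8 = 44.2 hours, the level fell by a factor of 3520/245 ≈ 14.367.
n = log₂(14.367) ≈ 3.8447 half-lives, so t½ = 44.2/3.8447 ≈ 11.496 hours.

11.5 hours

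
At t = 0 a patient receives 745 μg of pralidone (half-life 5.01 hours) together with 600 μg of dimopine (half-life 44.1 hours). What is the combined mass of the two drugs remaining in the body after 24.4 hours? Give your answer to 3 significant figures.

pralidone: 745 × (1/2)^(24.4/5.01) = 745 × (1/2)^4.8703 ≈ 25.472 μg.
dimopine: 600 × (1/2)^(24.4/44.1) = 600 × (1/2)^0.55329 ≈ 408.88 μg.
Total = 25.472 + 408.88 ≈ 434.35 μg.

434 μg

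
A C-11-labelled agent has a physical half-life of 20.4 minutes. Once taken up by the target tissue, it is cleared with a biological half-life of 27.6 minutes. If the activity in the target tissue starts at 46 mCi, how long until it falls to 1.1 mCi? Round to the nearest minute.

63 minutes

1/t_eff = 1/t_phys + 1/t_biol = 1/20.4 + 1/27.6 = 0.085251 per minute.
t_eff = 20.4 × 27.6 / (20.4 + 27.6) ≈ 11.73 minutes.
n = log₂(46/1.1) ≈ 5.3861; t = 5.3861 × 11.73 ≈ 63.178 minutes.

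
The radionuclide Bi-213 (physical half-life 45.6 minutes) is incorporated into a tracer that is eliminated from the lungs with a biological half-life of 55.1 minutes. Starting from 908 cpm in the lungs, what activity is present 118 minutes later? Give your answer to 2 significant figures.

34 cpm

1/t_eff = 1/t_phys + 1/t_biol = 1/45.6 + 1/55.1 = 0.040079 per minute.
t_eff = 45.6 × 55.1 / (45.6 + 55.1) ≈ 24.951 minutes.
Remaining = 908 × (1/2)^(118/24.951) = 908 × (1/2)^4.7293 ≈ 34.232 cpm.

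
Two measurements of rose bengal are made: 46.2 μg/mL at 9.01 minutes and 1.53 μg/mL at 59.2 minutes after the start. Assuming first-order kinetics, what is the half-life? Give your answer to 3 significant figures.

Over Δt = 59.2 − 9.01 = 50.19 minutes, the level fell by a factor of 46.2/1.53 ≈ 30.196.
n = log₂(30.196) ≈ 4.9163 half-lives, so t½ = 50.19/4.9163 ≈ 10.209 minutes.

10.2 minutes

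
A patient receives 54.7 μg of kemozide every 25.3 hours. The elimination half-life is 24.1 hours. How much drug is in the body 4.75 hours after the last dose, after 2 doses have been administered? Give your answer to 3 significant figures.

The 2 doses were given 30.05, 4.75 hours ago.
Total = 54.7·(1/2)^(30.05/24.1) + 54.7·(1/2)^(4.75/24.1)
      = 23.048 + 47.715 ≈ 70.763 μg.

70.8 μg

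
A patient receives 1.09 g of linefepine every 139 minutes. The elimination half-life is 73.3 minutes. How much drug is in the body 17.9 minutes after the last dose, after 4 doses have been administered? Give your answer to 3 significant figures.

The 4 doses were given 434.9, 295.9, 156.9, 17.9 minutes ago.
Total = 1.09·(1/2)^(434.9/73.3) + 1.09·(1/2)^(295.9/73.3) + 1.09·(1/2)^(156.9/73.3) + 1.09·(1/2)^(17.9/73.3)
      = 0.017839 + 0.066408 + 0.24721 + 0.92027 ≈ 1.2517 g.

1.25 g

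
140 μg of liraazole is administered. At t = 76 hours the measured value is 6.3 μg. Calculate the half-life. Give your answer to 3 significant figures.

17.0 hours

A/A₀ = 6.3/140 ≈ 0.045.
n = log₂(22.222) ≈ 4.4739 half-lives elapsed in 76 hours.
t½ = 76/4.4739 ≈ 16.987 hours.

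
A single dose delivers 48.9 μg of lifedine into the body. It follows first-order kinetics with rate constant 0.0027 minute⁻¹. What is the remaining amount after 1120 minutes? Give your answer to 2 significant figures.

t½ = ln 2 / λ = 0.69315 / 0.0027 ≈ 256.72 minutes.
Number of half-lives: n = 1120/256.72 ≈ 4.3627.
Remaining = 48.9 × (1/2)^4.3627 = 48.9 × 0.048606 ≈ 2.3769 μg.

2.4 μg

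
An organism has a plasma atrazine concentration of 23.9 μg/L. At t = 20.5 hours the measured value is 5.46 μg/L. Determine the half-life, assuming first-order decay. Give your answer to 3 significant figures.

9.62 hours

A/A₀ = 5.46/23.9 ≈ 0.22845.
n = log₂(4.3773) ≈ 2.13 half-lives elapsed in 20.5 hours.
t½ = 20.5/2.13 ≈ 9.6242 hours.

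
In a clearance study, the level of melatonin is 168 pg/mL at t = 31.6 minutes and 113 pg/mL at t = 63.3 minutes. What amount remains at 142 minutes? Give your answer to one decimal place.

42.2 pg/mL

Over Δt = 63.3 − 31.6 = 31.7 minutes, the level fell by a factor of 168/113 ≈ 1.4867.
n = log₂(1.4867) ≈ 0.57214 half-lives, so t½ = 31.7/0.57214 ≈ 55.406 minutes.
From t = 63.3 to t = 142: 113 × (1/2)^((142−63.3)/55.406) ≈ 42.217 pg/mL.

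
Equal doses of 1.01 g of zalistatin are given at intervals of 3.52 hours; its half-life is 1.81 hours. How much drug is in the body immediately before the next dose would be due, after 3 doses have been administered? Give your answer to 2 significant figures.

0.35 g

The 3 doses were given 10.56, 7.04, 3.52 hours ago.
Total = 1.01·(1/2)^(10.56/1.81) + 1.01·(1/2)^(7.04/1.81) + 1.01·(1/2)^(3.52/1.81)
      = 0.017703 + 0.06815 + 0.26236 ≈ 0.34821 g.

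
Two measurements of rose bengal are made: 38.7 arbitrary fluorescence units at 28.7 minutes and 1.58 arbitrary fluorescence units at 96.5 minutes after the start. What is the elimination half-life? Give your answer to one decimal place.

14.7 minutes

Over Δt = 96.5 − 28.7 = 67.8 minutes, the level fell by a factor of 38.7/1.58 ≈ 24.494.
n = log₂(24.494) ≈ 4.6143 half-lives, so t½ = 67.8/4.6143 ≈ 14.693 minutes.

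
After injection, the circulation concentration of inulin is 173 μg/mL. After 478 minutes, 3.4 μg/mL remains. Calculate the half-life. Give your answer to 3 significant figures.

A/A₀ = 3.4/173 ≈ 0.019653.
n = log₂(50.882) ≈ 5.6691 half-lives elapsed in 478 minutes.
t½ = 478/5.6691 ≈ 84.317 minutes.

84.3 minutes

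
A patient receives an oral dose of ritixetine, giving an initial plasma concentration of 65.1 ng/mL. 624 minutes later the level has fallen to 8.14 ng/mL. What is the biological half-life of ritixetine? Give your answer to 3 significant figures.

A/A₀ = 8.14/65.1 ≈ 0.12504.
n = log₂(7.9975) ≈ 2.9996 half-lives elapsed in 624 minutes.
t½ = 624/2.9996 ≈ 208.03 minutes.

208 minutes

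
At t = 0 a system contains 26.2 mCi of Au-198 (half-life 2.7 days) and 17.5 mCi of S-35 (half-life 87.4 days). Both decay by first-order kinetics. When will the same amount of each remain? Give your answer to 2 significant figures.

Set 26.2·(1/2)^(t/2.7) = 17.5·(1/2)^(t/87.4).
Taking log₂: log₂(26.2/17.5) = t·(1/2.7 − 1/87.4).
log₂(1.4971) = 0.58221; 1/2.7 − 1/87.4 = 0.35893.
t = 0.58221 / 0.35893 ≈ 1.6221 days.

1.6 days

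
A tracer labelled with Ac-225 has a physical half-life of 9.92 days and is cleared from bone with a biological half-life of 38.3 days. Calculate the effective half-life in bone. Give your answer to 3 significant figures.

1/t_eff = 1/t_phys + 1/t_biol = 1/9.92 + 1/38.3 = 0.12692 per day.
t_eff = 9.92 × 38.3 / (9.92 + 38.3) ≈ 7.8792 days.

7.88 days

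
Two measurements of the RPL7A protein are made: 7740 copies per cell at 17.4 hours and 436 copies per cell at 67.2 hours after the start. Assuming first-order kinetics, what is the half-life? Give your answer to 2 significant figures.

12 hours

Over Δt = 67.2 − 17.4 = 49.8 hours, the level fell by a factor of 7740/436 ≈ 17.752.
n = log₂(17.752) ≈ 4.1499 half-lives, so t½ = 49.8/4.1499 ≈ 12 hours.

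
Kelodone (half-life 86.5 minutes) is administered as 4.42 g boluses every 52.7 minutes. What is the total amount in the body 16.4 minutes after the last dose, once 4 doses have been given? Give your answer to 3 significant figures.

9.17 g

The 4 doses were given 174.5, 121.8, 69.1, 16.4 minutes ago.
Total = 4.42·(1/2)^(174.5/86.5) + 4.42·(1/2)^(121.8/86.5) + 4.42·(1/2)^(69.1/86.5) + 4.42·(1/2)^(16.4/86.5)
      = 1.0918 + 1.6655 + 2.5407 + 3.8757 ≈ 9.1736 g.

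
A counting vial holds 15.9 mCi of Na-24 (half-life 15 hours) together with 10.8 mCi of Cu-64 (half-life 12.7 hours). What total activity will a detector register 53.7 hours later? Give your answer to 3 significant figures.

Na-24: 15.9 × (1/2)^(53.7/15) = 15.9 × (1/2)^3.58 ≈ 1.3296 mCi.
Cu-64: 10.8 × (1/2)^(53.7/12.7) = 10.8 × (1/2)^4.2283 ≈ 0.57619 mCi.
Total = 1.3296 + 0.57619 ≈ 1.9058 mCi.

1.91 mCi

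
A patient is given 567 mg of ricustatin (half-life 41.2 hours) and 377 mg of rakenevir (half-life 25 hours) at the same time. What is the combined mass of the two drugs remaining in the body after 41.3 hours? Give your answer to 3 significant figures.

ricustatin: 567 × (1/2)^(41.3/41.2) = 567 × (1/2)^1.0024 ≈ 283.02 mg.
rakenevir: 377 × (1/2)^(41.3/25) = 377 × (1/2)^1.652 ≈ 119.96 mg.
Total = 283.02 + 119.96 ≈ 402.98 mg.

403 mg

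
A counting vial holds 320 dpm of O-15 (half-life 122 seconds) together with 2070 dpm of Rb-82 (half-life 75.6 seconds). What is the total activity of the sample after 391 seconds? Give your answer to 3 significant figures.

O-15: 320 × (1/2)^(391/122) = 320 × (1/2)^3.2049 ≈ 34.704 dpm.
Rb-82: 2070 × (1/2)^(391/75.6) = 2070 × (1/2)^5.172 ≈ 57.419 dpm.
Total = 34.704 + 57.419 ≈ 92.123 dpm.

92.1 dpm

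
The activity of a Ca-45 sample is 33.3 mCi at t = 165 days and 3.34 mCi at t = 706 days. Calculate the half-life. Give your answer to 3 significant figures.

163 days

Over Δt = 706 − 165 = 541 days, the level fell by a factor of 33.3/3.34 ≈ 9.9701.
n = log₂(9.9701) ≈ 3.3176 half-lives, so t½ = 541/3.3176 ≈ 163.07 days.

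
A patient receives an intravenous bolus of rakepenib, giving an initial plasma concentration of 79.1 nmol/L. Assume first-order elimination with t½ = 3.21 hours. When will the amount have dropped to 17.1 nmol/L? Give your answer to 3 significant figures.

7.09 hours

Fraction remaining = 17.1/79.1 ≈ 0.21618.
n = log₂(79.1/17.1) = ln(4.6257)/ln 2 ≈ 2.2097 half-lives.
t = n × t½ = 2.2097 × 3.21 ≈ 7.0931 hours.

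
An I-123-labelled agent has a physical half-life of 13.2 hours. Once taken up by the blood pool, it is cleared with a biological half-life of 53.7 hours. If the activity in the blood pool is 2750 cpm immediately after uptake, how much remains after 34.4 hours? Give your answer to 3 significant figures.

290 cpm

1/t_eff = 1/t_phys + 1/t_biol = 1/13.2 + 1/53.7 = 0.09438 per hour.
t_eff = 13.2 × 53.7 / (13.2 + 53.7) ≈ 10.596 hours.
Remaining = 2750 × (1/2)^(34.4/10.596) = 2750 × (1/2)^3.2467 ≈ 289.73 cpm.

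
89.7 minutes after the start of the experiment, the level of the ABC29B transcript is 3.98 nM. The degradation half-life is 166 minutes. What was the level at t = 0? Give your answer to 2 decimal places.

5.79 nM

Number of half-lives elapsed: n = 89.7/166 ≈ 0.54036.
A₀ = A × 2^n = 3.98 × 2^0.54036 = 3.98 × 1.4543 ≈ 5.7883 nM.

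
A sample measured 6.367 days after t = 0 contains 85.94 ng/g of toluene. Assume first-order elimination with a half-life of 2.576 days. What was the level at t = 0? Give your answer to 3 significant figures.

Number of half-lives elapsed: n = 6.367/2.576 ≈ 2.4717.
A₀ = A × 2^n = 85.94 × 2^2.4717 = 85.94 × 5.5468 ≈ 476.69 ng/g.

477 ng/g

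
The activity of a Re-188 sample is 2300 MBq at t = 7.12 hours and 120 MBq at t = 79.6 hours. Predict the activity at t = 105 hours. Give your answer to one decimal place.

Over Δt = 79.6 − 7.12 = 72.48 hours, the level fell by a factor of 2300/120 ≈ 19.167.
n = log₂(19.167) ≈ 4.2605 half-lives, so t½ = 72.48/4.2605 ≈ 17.012 hours.
From t = 79.6 to t = 105: 120 × (1/2)^((105−79.6)/17.012) ≈ 42.631 MBq.

42.6 MBq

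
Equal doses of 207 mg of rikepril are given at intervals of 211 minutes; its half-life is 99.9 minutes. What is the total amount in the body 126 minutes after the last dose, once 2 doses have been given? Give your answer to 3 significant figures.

106 mg

The 2 doses were given 337, 126 minutes ago.
Total = 207·(1/2)^(337/99.9) + 207·(1/2)^(126/99.9)
      = 19.975 + 86.356 ≈ 106.33 mg.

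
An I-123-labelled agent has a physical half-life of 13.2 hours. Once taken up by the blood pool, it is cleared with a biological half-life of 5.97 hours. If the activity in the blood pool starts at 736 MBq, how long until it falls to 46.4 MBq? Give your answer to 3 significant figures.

1/t_eff = 1/t_phys + 1/t_biol = 1/13.2 + 1/5.97 = 0.24326 per hour.
t_eff = 13.2 × 5.97 / (13.2 + 5.97) ≈ 4.1108 hours.
n = log₂(736/46.4) ≈ 3.9875; t = 3.9875 × 4.1108 ≈ 16.392 hours.

16.4 hours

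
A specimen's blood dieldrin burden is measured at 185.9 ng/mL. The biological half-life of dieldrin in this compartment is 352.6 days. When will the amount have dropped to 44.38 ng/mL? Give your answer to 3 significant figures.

729 days

Fraction remaining = 44.38/185.9 ≈ 0.23873.
n = log₂(185.9/44.38) = ln(4.1888)/ln 2 ≈ 2.0665 half-lives.
t = n × t½ = 2.0665 × 352.6 ≈ 728.66 days.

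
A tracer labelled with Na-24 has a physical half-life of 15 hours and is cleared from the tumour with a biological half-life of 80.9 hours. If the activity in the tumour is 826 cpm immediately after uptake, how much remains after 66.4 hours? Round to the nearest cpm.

1/t_eff = 1/t_phys + 1/t_biol = 1/15 + 1/80.9 = 0.079028 per hour.
t_eff = 15 × 80.9 / (15 + 80.9) ≈ 12.654 hours.
Remaining = 826 × (1/2)^(66.4/12.654) = 826 × (1/2)^5.2474 ≈ 21.744 cpm.

22 cpm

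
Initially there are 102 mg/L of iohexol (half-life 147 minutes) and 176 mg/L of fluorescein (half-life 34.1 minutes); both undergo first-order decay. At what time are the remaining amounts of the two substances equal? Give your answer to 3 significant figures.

Set 102·(1/2)^(t/147) = 176·(1/2)^(t/34.1).
Taking log₂: log₂(102/176) = t·(1/147 − 1/34.1).
log₂(0.57955) = -0.78701; 1/147 − 1/34.1 = -0.022523.
t = -0.78701 / -0.022523 ≈ 34.943 minutes.

34.9 minutes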